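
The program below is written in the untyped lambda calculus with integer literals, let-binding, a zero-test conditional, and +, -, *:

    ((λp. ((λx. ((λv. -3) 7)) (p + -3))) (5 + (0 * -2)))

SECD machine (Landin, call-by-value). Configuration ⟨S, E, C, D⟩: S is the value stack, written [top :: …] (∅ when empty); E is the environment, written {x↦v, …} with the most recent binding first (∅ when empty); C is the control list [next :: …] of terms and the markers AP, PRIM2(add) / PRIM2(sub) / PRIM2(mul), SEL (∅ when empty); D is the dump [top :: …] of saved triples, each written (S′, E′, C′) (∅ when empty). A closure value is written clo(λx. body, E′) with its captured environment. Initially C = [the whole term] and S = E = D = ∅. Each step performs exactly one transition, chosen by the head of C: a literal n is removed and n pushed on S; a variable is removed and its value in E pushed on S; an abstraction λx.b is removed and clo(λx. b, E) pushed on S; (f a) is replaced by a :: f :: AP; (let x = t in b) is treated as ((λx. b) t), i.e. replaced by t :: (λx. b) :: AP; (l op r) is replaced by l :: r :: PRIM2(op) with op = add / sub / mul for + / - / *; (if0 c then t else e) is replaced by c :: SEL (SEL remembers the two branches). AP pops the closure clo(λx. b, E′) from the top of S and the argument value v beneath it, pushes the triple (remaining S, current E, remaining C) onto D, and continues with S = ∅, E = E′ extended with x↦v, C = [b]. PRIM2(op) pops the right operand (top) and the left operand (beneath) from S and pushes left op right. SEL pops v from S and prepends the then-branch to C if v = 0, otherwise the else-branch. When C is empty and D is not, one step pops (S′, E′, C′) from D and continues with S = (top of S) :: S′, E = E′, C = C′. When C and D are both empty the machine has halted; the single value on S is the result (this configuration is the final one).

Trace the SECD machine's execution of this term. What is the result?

0. ⟨S=∅; E=∅; C=[((λp. ((λx. ((λv. -3) 7)) (p + -3))) (5 + (0 * -2)))]; D=∅⟩
1. ⟨S=∅; E=∅; C=[(5 + (0 * -2)) :: (λp. ((λx. ((λv. -3) 7)) (p + -3))) :: AP]; D=∅⟩
2. ⟨S=∅; E=∅; C=[5 :: (0 * -2) :: PRIM2(add) :: (λp. ((λx. ((λv. -3) 7)) (p + -3))) :: AP]; D=∅⟩
3. ⟨S=[5]; E=∅; C=[(0 * -2) :: PRIM2(add) :: (λp. ((λx. ((λv. -3) 7)) (p + -3))) :: AP]; D=∅⟩
4. ⟨S=[5]; E=∅; C=[0 :: -2 :: PRIM2(mul) :: PRIM2(add) :: (λp. ((λx. ((λv. -3) 7)) (p + -3))) :: AP]; D=∅⟩
5. ⟨S=[0 :: 5]; E=∅; C=[-2 :: PRIM2(mul) :: PRIM2(add) :: (λp. ((λx. ((λv. -3) 7)) (p + -3))) :: AP]; D=∅⟩
6. ⟨S=[-2 :: 0 :: 5]; E=∅; C=[PRIM2(mul) :: PRIM2(add) :: (λp. ((λx. ((λv. -3) 7)) (p + -3))) :: AP]; D=∅⟩
7. ⟨S=[0 :: 5]; E=∅; C=[PRIM2(add) :: (λp. ((λx. ((λv. -3) 7)) (p + -3))) :: AP]; D=∅⟩
8. ⟨S=[5]; E=∅; C=[(λp. ((λx. ((λv. -3) 7)) (p + -3))) :: AP]; D=∅⟩
9. ⟨S=[clo(λp. ((λx. ((λv. -3) 7)) (p + -3)), ∅) :: 5]; E=∅; C=[AP]; D=∅⟩
10. ⟨S=∅; E={p↦5}; C=[((λx. ((λv. -3) 7)) (p + -3))]; D=[(∅, ∅, ∅)]⟩
11. ⟨S=∅; E={p↦5}; C=[(p + -3) :: (λx. ((λv. -3) 7)) :: AP]; D=[(∅, ∅, ∅)]⟩
12. ⟨S=∅; E={p↦5}; C=[p :: -3 :: PRIM2(add) :: (λx. ((λv. -3) 7)) :: AP]; D=[(∅, ∅, ∅)]⟩
13. ⟨S=[5]; E={p↦5}; C=[-3 :: PRIM2(add) :: (λx. ((λv. -3) 7)) :: AP]; D=[(∅, ∅, ∅)]⟩
14. ⟨S=[-3 :: 5]; E={p↦5}; C=[PRIM2(add) :: (λx. ((λv. -3) 7)) :: AP]; D=[(∅, ∅, ∅)]⟩
15. ⟨S=[2]; E={p↦5}; C=[(λx. ((λv. -3) 7)) :: AP]; D=[(∅, ∅, ∅)]⟩
16. ⟨S=[clo(λx. ((λv. -3) 7), {p↦5}) :: 2]; E={p↦5}; C=[AP]; D=[(∅, ∅, ∅)]⟩
17. ⟨S=∅; E={x↦2, p↦5}; C=[((λv. -3) 7)]; D=[(∅, {p↦5}, ∅) :: (∅, ∅, ∅)]⟩
18. ⟨S=∅; E={x↦2, p↦5}; C=[7 :: (λv. -3) :: AP]; D=[(∅, {p↦5}, ∅) :: (∅, ∅, ∅)]⟩
19. ⟨S=[7]; E={x↦2, p↦5}; C=[(λv. -3) :: AP]; D=[(∅, {p↦5}, ∅) :: (∅, ∅, ∅)]⟩
20. ⟨S=[clo(λv. -3, {x↦2, p↦5}) :: 7]; E={x↦2, p↦5}; C=[AP]; D=[(∅, {p↦5}, ∅) :: (∅, ∅, ∅)]⟩
21. ⟨S=∅; E={v↦7, x↦2, p↦5}; C=[-3]; D=[(∅, {x↦2, p↦5}, ∅) :: (∅, {p↦5}, ∅) :: (∅, ∅, ∅)]⟩
22. ⟨S=[-3]; E={v↦7, x↦2, p↦5}; C=∅; D=[(∅, {x↦2, p↦5}, ∅) :: (∅, {p↦5}, ∅) :: (∅, ∅, ∅)]⟩
23. ⟨S=[-3]; E={x↦2, p↦5}; C=∅; D=[(∅, {p↦5}, ∅) :: (∅, ∅, ∅)]⟩
24. ⟨S=[-3]; E={p↦5}; C=∅; D=[(∅, ∅, ∅)]⟩
25. ⟨S=[-3]; E=∅; C=∅; D=∅⟩
→ final value -3

Answer: -3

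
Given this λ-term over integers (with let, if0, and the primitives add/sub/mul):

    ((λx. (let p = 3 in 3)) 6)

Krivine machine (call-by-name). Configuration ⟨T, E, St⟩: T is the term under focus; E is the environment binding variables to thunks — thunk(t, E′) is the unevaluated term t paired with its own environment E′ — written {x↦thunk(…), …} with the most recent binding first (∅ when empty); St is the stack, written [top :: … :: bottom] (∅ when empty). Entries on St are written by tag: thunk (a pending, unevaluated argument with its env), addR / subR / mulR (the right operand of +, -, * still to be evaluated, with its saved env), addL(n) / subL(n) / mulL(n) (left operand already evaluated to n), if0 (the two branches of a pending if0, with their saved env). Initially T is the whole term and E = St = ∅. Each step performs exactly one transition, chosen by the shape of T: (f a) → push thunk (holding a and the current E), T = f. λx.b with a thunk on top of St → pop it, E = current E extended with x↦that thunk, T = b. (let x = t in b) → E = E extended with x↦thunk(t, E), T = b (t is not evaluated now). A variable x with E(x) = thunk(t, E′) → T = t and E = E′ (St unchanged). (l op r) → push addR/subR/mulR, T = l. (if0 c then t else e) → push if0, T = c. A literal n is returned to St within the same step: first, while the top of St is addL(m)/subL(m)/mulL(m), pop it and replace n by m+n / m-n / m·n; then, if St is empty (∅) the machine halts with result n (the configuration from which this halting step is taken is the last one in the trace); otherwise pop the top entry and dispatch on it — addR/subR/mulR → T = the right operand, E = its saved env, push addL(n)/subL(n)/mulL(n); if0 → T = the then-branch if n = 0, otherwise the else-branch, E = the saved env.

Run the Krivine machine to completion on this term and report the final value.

t=0: ⟨T=((λx. (let p = 3 in 3)) 6); E=∅; St=∅⟩
t=1: ⟨T=(λx. (let p = 3 in 3)); E=∅; St=[thunk]⟩
t=2: ⟨T=(let p = 3 in 3); E={x↦thunk(6, ∅)}; St=∅⟩
t=3: ⟨T=3; E={p↦thunk(3, {x↦thunk(6, ∅)}), x↦thunk(6, ∅)}; St=∅⟩
→ final value 3

Answer: 3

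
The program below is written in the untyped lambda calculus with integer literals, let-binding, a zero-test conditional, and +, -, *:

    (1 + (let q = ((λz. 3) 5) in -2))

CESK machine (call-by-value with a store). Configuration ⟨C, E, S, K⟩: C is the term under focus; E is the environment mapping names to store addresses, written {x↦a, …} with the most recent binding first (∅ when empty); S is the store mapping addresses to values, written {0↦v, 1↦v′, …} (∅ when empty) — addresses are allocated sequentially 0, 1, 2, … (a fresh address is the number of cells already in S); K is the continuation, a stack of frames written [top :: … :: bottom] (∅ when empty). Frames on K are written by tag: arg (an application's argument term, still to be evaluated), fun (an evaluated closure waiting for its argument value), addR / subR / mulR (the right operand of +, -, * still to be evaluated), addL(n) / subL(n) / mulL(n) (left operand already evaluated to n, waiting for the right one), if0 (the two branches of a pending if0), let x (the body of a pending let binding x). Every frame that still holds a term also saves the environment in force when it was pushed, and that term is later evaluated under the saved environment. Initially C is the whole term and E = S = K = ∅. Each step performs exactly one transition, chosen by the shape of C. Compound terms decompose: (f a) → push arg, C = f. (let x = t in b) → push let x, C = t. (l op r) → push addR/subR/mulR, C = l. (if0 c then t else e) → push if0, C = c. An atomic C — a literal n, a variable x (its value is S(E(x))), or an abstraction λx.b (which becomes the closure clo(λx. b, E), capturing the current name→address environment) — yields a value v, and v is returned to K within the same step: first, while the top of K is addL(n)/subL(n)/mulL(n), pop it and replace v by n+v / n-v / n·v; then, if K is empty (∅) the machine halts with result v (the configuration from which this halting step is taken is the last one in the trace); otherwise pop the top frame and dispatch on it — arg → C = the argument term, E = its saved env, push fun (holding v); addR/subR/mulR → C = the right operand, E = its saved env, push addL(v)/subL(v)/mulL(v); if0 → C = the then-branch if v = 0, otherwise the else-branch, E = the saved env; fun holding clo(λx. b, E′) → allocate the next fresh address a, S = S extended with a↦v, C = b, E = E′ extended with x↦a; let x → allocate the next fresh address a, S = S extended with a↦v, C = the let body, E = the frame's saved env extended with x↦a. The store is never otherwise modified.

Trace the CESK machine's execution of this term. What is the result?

Answer: -1

Machine steps:
step 0: ⟨C=(1 + (let q = ((λz. 3) 5) in -2)); E=∅; S=∅; K=∅⟩
step 1: ⟨C=1; E=∅; S=∅; K=[addR]⟩
step 2: ⟨C=(let q = ((λz. 3) 5) in -2); E=∅; S=∅; K=[addL(1)]⟩
step 3: ⟨C=((λz. 3) 5); E=∅; S=∅; K=[let q :: addL(1)]⟩
step 4: ⟨C=(λz. 3); E=∅; S=∅; K=[arg :: let q :: addL(1)]⟩
step 5: ⟨C=5; E=∅; S=∅; K=[fun :: let q :: addL(1)]⟩
step 6: ⟨C=3; E={z↦0}; S={0↦5}; K=[let q :: addL(1)]⟩
step 7: ⟨C=-2; E={q↦1}; S={0↦5, 1↦3}; K=[addL(1)]⟩
→ final value -1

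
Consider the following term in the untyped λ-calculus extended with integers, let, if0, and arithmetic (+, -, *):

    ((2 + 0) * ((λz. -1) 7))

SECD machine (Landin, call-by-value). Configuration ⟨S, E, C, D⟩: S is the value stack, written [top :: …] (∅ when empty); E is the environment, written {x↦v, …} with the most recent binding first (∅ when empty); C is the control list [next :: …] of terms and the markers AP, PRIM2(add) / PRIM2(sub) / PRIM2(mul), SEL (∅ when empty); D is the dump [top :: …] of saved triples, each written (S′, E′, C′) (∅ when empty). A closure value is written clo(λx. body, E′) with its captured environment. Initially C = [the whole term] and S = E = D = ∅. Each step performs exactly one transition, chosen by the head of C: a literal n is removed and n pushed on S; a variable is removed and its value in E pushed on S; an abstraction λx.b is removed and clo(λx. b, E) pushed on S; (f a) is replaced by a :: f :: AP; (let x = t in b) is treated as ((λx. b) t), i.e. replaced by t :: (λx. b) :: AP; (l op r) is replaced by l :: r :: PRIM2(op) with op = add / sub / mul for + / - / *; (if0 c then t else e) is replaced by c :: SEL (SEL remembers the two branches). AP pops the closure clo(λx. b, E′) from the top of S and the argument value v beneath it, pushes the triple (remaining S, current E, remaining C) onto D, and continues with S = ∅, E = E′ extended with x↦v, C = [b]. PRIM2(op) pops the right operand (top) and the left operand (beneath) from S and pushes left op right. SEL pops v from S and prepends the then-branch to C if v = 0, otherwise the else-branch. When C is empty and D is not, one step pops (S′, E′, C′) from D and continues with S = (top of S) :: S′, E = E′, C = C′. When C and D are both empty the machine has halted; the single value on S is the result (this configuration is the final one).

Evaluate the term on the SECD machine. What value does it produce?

Answer: -2

Machine steps:
0. ⟨S=∅; E=∅; C=[((2 + 0) * ((λz. -1) 7))]; D=∅⟩
1. ⟨S=∅; E=∅; C=[(2 + 0) :: ((λz. -1) 7) :: PRIM2(mul)]; D=∅⟩
2. ⟨S=∅; E=∅; C=[2 :: 0 :: PRIM2(add) :: ((λz. -1) 7) :: PRIM2(mul)]; D=∅⟩
3. ⟨S=[2]; E=∅; C=[0 :: PRIM2(add) :: ((λz. -1) 7) :: PRIM2(mul)]; D=∅⟩
4. ⟨S=[0 :: 2]; E=∅; C=[PRIM2(add) :: ((λz. -1) 7) :: PRIM2(mul)]; D=∅⟩
5. ⟨S=[2]; E=∅; C=[((λz. -1) 7) :: PRIM2(mul)]; D=∅⟩
6. ⟨S=[2]; E=∅; C=[7 :: (λz. -1) :: AP :: PRIM2(mul)]; D=∅⟩
7. ⟨S=[7 :: 2]; E=∅; C=[(λz. -1) :: AP :: PRIM2(mul)]; D=∅⟩
8. ⟨S=[clo(λz. -1, ∅) :: 7 :: 2]; E=∅; C=[AP :: PRIM2(mul)]; D=∅⟩
9. ⟨S=∅; E={z↦7}; C=[-1]; D=[([2], ∅, [PRIM2(mul)])]⟩
10. ⟨S=[-1]; E={z↦7}; C=∅; D=[([2], ∅, [PRIM2(mul)])]⟩
11. ⟨S=[-1 :: 2]; E=∅; C=[PRIM2(mul)]; D=∅⟩
12. ⟨S=[-2]; E=∅; C=∅; D=∅⟩
→ final value -2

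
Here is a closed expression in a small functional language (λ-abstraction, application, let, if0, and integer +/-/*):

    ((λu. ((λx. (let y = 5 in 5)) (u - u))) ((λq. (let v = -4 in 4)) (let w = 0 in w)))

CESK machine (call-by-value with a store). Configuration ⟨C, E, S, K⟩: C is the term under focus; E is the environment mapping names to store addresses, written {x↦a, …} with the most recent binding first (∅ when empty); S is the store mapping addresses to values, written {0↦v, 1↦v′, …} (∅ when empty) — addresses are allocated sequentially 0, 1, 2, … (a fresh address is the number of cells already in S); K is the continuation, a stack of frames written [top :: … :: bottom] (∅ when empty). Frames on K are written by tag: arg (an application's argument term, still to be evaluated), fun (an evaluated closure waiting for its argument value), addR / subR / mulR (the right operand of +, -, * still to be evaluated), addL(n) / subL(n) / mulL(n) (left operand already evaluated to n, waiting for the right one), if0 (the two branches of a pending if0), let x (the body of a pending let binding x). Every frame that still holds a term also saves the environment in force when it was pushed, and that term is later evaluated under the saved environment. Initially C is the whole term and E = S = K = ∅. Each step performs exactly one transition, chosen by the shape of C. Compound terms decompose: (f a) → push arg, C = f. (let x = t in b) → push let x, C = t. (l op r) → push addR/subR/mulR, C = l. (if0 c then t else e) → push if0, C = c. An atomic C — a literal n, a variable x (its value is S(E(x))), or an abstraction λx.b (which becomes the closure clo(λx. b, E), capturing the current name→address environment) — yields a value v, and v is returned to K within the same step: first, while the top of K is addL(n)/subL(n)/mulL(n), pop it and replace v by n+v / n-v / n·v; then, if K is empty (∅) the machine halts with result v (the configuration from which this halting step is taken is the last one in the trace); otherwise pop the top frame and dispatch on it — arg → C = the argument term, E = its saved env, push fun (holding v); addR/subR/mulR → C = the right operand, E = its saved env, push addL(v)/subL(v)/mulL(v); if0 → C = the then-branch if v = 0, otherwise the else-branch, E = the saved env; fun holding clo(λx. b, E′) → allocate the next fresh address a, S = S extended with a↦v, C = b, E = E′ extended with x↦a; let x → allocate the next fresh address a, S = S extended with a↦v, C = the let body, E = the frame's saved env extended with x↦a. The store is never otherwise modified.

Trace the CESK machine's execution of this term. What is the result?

step 0: <C=((λu. ((λx. (let y = 5 in 5)) (u - u))) ((λq. (let v = -4 in 4)) (let w = 0 in w))), E=∅, S=∅, K=∅>
step 1: <C=(λu. ((λx. (let y = 5 in 5)) (u - u))), E=∅, S=∅, K=[arg]>
step 2: <C=((λq. (let v = -4 in 4)) (let w = 0 in w)), E=∅, S=∅, K=[fun]>
step 3: <C=(λq. (let v = -4 in 4)), E=∅, S=∅, K=[arg :: fun]>
step 4: <C=(let w = 0 in w), E=∅, S=∅, K=[fun :: fun]>
step 5: <C=0, E=∅, S=∅, K=[let w :: fun :: fun]>
step 6: <C=w, E={w↦0}, S={0↦0}, K=[fun :: fun]>
step 7: <C=(let v = -4 in 4), E={q↦1}, S={0↦0, 1↦0}, K=[fun]>
step 8: <C=-4, E={q↦1}, S={0↦0, 1↦0}, K=[let v :: fun]>
step 9: <C=4, E={v↦2, q↦1}, S={0↦0, 1↦0, 2↦-4}, K=[fun]>
step 10: <C=((λx. (let y = 5 in 5)) (u - u)), E={u↦3}, S={0↦0, 1↦0, 2↦-4, 3↦4}, K=∅>
step 11: <C=(λx. (let y = 5 in 5)), E={u↦3}, S={0↦0, 1↦0, 2↦-4, 3↦4}, K=[arg]>
step 12: <C=(u - u), E={u↦3}, S={0↦0, 1↦0, 2↦-4, 3↦4}, K=[fun]>
step 13: <C=u, E={u↦3}, S={0↦0, 1↦0, 2↦-4, 3↦4}, K=[subR :: fun]>
step 14: <C=u, E={u↦3}, S={0↦0, 1↦0, 2↦-4, 3↦4}, K=[subL(4) :: fun]>
step 15: <C=(let y = 5 in 5), E={x↦4, u↦3}, S={0↦0, 1↦0, 2↦-4, 3↦4, 4↦0}, K=∅>
step 16: <C=5, E={x↦4, u↦3}, S={0↦0, 1↦0, 2↦-4, 3↦4, 4↦0}, K=[let y]>
step 17: <C=5, E={y↦5, x↦4, u↦3}, S={0↦0, 1↦0, 2↦-4, 3↦4, 4↦0, 5↦5}, K=∅>
→ final value 5

Answer: 5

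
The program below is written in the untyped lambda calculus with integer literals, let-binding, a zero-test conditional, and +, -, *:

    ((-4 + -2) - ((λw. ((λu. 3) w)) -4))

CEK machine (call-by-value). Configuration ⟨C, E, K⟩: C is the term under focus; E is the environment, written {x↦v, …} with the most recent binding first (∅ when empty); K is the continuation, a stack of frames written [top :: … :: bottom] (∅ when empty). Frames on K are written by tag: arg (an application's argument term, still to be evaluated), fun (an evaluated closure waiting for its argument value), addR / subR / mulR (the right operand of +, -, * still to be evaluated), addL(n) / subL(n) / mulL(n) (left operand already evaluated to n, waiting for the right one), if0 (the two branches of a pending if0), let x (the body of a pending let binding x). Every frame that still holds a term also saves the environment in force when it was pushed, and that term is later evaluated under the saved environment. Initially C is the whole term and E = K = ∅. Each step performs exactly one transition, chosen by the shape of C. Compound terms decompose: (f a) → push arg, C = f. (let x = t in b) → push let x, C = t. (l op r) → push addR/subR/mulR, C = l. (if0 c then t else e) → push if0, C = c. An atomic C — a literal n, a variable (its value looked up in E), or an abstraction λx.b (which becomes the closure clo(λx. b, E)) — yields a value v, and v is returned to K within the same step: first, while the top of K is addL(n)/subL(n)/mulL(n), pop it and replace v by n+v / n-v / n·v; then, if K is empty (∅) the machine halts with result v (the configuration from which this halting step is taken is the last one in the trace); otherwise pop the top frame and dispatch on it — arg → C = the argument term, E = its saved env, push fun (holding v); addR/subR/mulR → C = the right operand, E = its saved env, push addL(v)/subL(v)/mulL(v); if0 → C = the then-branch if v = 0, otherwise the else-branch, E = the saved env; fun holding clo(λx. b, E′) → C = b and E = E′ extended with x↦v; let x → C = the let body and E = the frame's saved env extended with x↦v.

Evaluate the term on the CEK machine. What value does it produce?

step 0: [C=((-4 + -2) - ((λw. ((λu. 3) w)) -4)) | E=∅ | K=∅]
step 1: [C=(-4 + -2) | E=∅ | K=[subR]]
step 2: [C=-4 | E=∅ | K=[addR :: subR]]
step 3: [C=-2 | E=∅ | K=[addL(-4) :: subR]]
step 4: [C=((λw. ((λu. 3) w)) -4) | E=∅ | K=[subL(-6)]]
step 5: [C=(λw. ((λu. 3) w)) | E=∅ | K=[arg :: subL(-6)]]
step 6: [C=-4 | E=∅ | K=[fun :: subL(-6)]]
step 7: [C=((λu. 3) w) | E={w↦-4} | K=[subL(-6)]]
step 8: [C=(λu. 3) | E={w↦-4} | K=[arg :: subL(-6)]]
step 9: [C=w | E={w↦-4} | K=[fun :: subL(-6)]]
step 10: [C=3 | E={u↦-4, w↦-4} | K=[subL(-6)]]
→ final value -9

Answer: -9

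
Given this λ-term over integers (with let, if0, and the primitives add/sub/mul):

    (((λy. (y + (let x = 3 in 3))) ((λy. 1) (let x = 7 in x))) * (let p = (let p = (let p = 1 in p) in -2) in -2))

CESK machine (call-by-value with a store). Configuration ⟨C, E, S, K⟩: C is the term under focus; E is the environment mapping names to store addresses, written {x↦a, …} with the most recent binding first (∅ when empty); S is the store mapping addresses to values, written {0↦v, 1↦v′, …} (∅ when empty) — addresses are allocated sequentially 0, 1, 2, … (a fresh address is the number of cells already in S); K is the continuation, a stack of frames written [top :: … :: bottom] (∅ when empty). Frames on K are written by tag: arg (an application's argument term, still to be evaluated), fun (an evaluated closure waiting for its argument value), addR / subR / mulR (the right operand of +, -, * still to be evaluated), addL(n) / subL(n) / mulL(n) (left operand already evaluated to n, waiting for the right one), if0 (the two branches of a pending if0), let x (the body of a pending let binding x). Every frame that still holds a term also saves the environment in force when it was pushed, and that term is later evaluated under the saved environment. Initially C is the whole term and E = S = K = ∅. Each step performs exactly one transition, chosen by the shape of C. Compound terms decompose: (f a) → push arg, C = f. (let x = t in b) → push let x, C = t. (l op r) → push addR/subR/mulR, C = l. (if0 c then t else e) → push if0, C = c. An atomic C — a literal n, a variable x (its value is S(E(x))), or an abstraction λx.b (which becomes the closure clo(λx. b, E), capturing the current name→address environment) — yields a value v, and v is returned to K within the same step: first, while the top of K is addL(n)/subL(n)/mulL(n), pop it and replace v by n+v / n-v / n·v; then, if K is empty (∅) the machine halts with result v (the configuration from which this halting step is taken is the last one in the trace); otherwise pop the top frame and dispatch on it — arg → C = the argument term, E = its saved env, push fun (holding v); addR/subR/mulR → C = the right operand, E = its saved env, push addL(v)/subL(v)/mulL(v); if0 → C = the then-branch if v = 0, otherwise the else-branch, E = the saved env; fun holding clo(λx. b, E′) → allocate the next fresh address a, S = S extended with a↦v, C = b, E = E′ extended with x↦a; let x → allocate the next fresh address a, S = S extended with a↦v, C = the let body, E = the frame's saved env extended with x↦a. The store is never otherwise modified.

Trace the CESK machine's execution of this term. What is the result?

Answer: -8

Machine steps:
[0] ⟨C=(((λy. (y + (let x = 3 in 3))) ((λy. 1) (let x = 7 in x))) * (let p = (let p = (let p = 1 in p) in -2) in -2)); E=∅; S=∅; K=∅⟩
[1] ⟨C=((λy. (y + (let x = 3 in 3))) ((λy. 1) (let x = 7 in x))); E=∅; S=∅; K=[mulR]⟩
[2] ⟨C=(λy. (y + (let x = 3 in 3))); E=∅; S=∅; K=[arg :: mulR]⟩
[3] ⟨C=((λy. 1) (let x = 7 in x)); E=∅; S=∅; K=[fun :: mulR]⟩
[4] ⟨C=(λy. 1); E=∅; S=∅; K=[arg :: fun :: mulR]⟩
[5] ⟨C=(let x = 7 in x); E=∅; S=∅; K=[fun :: fun :: mulR]⟩
[6] ⟨C=7; E=∅; S=∅; K=[let x :: fun :: fun :: mulR]⟩
[7] ⟨C=x; E={x↦0}; S={0↦7}; K=[fun :: fun :: mulR]⟩
[8] ⟨C=1; E={y↦1}; S={0↦7, 1↦7}; K=[fun :: mulR]⟩
[9] ⟨C=(y + (let x = 3 in 3)); E={y↦2}; S={0↦7, 1↦7, 2↦1}; K=[mulR]⟩
[10] ⟨C=y; E={y↦2}; S={0↦7, 1↦7, 2↦1}; K=[addR :: mulR]⟩
[11] ⟨C=(let x = 3 in 3); E={y↦2}; S={0↦7, 1↦7, 2↦1}; K=[addL(1) :: mulR]⟩
[12] ⟨C=3; E={y↦2}; S={0↦7, 1↦7, 2↦1}; K=[let x :: addL(1) :: mulR]⟩
[13] ⟨C=3; E={x↦3, y↦2}; S={0↦7, 1↦7, 2↦1, 3↦3}; K=[addL(1) :: mulR]⟩
[14] ⟨C=(let p = (let p = (let p = 1 in p) in -2) in -2); E=∅; S={0↦7, 1↦7, 2↦1, 3↦3}; K=[mulL(4)]⟩
[15] ⟨C=(let p = (let p = 1 in p) in -2); E=∅; S={0↦7, 1↦7, 2↦1, 3↦3}; K=[let p :: mulL(4)]⟩
[16] ⟨C=(let p = 1 in p); E=∅; S={0↦7, 1↦7, 2↦1, 3↦3}; K=[let p :: let p :: mulL(4)]⟩
[17] ⟨C=1; E=∅; S={0↦7, 1↦7, 2↦1, 3↦3}; K=[let p :: let p :: let p :: mulL(4)]⟩
[18] ⟨C=p; E={p↦4}; S={0↦7, 1↦7, 2↦1, 3↦3, 4↦1}; K=[let p :: let p :: mulL(4)]⟩
[19] ⟨C=-2; E={p↦5}; S={0↦7, 1↦7, 2↦1, 3↦3, 4↦1, 5↦1}; K=[let p :: mulL(4)]⟩
[20] ⟨C=-2; E={p↦6}; S={0↦7, 1↦7, 2↦1, 3↦3, 4↦1, 5↦1, 6↦-2}; K=[mulL(4)]⟩
→ final value -8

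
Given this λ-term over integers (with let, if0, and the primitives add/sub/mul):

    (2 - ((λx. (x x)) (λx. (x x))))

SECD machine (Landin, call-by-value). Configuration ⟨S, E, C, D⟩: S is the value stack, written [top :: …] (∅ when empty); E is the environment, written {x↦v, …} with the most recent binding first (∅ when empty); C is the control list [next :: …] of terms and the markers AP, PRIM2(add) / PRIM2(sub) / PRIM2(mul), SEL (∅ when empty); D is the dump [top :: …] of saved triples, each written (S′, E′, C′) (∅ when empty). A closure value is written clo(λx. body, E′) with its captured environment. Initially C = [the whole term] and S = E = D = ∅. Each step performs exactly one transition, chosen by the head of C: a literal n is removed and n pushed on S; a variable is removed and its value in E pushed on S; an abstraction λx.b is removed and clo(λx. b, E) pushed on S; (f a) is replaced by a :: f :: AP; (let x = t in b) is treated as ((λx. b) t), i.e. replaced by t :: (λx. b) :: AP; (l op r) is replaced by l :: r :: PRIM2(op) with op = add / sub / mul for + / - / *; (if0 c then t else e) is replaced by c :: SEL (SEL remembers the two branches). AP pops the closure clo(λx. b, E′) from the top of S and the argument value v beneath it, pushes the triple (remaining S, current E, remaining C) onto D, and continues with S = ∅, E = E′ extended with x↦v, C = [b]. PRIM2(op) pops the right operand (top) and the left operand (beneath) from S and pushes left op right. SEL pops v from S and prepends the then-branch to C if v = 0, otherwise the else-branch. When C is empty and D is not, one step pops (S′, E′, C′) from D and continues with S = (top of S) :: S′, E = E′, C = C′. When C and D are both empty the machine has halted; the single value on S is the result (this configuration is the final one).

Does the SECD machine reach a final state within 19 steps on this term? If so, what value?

t=0: [S=∅ | E=∅ | C=[(2 - ((λx. (x x)) (λx. (x x))))] | D=∅]
t=1: [S=∅ | E=∅ | C=[2 :: ((λx. (x x)) (λx. (x x))) :: PRIM2(sub)] | D=∅]
t=2: [S=[2] | E=∅ | C=[((λx. (x x)) (λx. (x x))) :: PRIM2(sub)] | D=∅]
t=3: [S=[2] | E=∅ | C=[(λx. (x x)) :: (λx. (x x)) :: AP :: PRIM2(sub)] | D=∅]
t=4: [S=[clo(λx. (x x), ∅) :: 2] | E=∅ | C=[(λx. (x x)) :: AP :: PRIM2(sub)] | D=∅]
t=5: [S=[clo(λx. (x x), ∅) :: clo(λx. (x x), ∅) :: 2] | E=∅ | C=[AP :: PRIM2(sub)] | D=∅]
t=6: [S=∅ | E={x↦clo(λx. (x x), ∅)} | C=[(x x)] | D=[([2], ∅, [PRIM2(sub)])]]
t=7: [S=∅ | E={x↦clo(λx. (x x), ∅)} | C=[x :: x :: AP] | D=[([2], ∅, [PRIM2(sub)])]]
t=8: [S=[clo(λx. (x x), ∅)] | E={x↦clo(λx. (x x), ∅)} | C=[x :: AP] | D=[([2], ∅, [PRIM2(sub)])]]
t=9: [S=[clo(λx. (x x), ∅) :: clo(λx. (x x), ∅)] | E={x↦clo(λx. (x x), ∅)} | C=[AP] | D=[([2], ∅, [PRIM2(sub)])]]
t=10: [S=∅ | E={x↦clo(λx. (x x), ∅)} | C=[(x x)] | D=[(∅, {x↦clo(λx. (x x), ∅)}, ∅) :: ([2], ∅, [PRIM2(sub)])]]
t=11: [S=∅ | E={x↦clo(λx. (x x), ∅)} | C=[x :: x :: AP] | D=[(∅, {x↦clo(λx. (x x), ∅)}, ∅) :: ([2], ∅, [PRIM2(sub)])]]
t=12: [S=[clo(λx. (x x), ∅)] | E={x↦clo(λx. (x x), ∅)} | C=[x :: AP] | D=[(∅, {x↦clo(λx. (x x), ∅)}, ∅) :: ([2], ∅, [PRIM2(sub)])]]
t=13: [S=[clo(λx. (x x), ∅) :: clo(λx. (x x), ∅)] | E={x↦clo(λx. (x x), ∅)} | C=[AP] | D=[(∅, {x↦clo(λx. (x x), ∅)}, ∅) :: ([2], ∅, [PRIM2(sub)])]]
t=14: [S=∅ | E={x↦clo(λx. (x x), ∅)} | C=[(x x)] | D=[(∅, {x↦clo(λx. (x x), ∅)}, ∅) :: (∅, {x↦clo(λx. (x x), ∅)}, ∅) :: ([2], ∅, [PRIM2(sub)])]]
t=15: [S=∅ | E={x↦clo(λx. (x x), ∅)} | C=[x :: x :: AP] | D=[(∅, {x↦clo(λx. (x x), ∅)}, ∅) :: (∅, {x↦clo(λx. (x x), ∅)}, ∅) :: ([2], ∅, [PRIM2(sub)])]]
t=16: [S=[clo(λx. (x x), ∅)] | E={x↦clo(λx. (x x), ∅)} | C=[x :: AP] | D=[(∅, {x↦clo(λx. (x x), ∅)}, ∅) :: (∅, {x↦clo(λx. (x x), ∅)}, ∅) :: ([2], ∅, [PRIM2(sub)])]]
t=17: [S=[clo(λx. (x x), ∅) :: clo(λx. (x x), ∅)] | E={x↦clo(λx. (x x), ∅)} | C=[AP] | D=[(∅, {x↦clo(λx. (x x), ∅)}, ∅) :: (∅, {x↦clo(λx. (x x), ∅)}, ∅) :: ([2], ∅, [PRIM2(sub)])]]
t=18: [S=∅ | E={x↦clo(λx. (x x), ∅)} | C=[(x x)] | D=[(∅, {x↦clo(λx. (x x), ∅)}, ∅) :: (∅, {x↦clo(λx. (x x), ∅)}, ∅) :: (∅, {x↦clo(λx. (x x), ∅)}, ∅) :: ([2], ∅, [PRIM2(sub)])]]
t=19: [S=∅ | E={x↦clo(λx. (x x), ∅)} | C=[x :: x :: AP] | D=[(∅, {x↦clo(λx. (x x), ∅)}, ∅) :: (∅, {x↦clo(λx. (x x), ∅)}, ∅) :: (∅, {x↦clo(λx. (x x), ∅)}, ∅) :: ([2], ∅, [PRIM2(sub)])]]
→ 19 transitions taken and the configuration is still not final: no result within 19 steps

Answer: DIVERGES (no final state within 19 steps)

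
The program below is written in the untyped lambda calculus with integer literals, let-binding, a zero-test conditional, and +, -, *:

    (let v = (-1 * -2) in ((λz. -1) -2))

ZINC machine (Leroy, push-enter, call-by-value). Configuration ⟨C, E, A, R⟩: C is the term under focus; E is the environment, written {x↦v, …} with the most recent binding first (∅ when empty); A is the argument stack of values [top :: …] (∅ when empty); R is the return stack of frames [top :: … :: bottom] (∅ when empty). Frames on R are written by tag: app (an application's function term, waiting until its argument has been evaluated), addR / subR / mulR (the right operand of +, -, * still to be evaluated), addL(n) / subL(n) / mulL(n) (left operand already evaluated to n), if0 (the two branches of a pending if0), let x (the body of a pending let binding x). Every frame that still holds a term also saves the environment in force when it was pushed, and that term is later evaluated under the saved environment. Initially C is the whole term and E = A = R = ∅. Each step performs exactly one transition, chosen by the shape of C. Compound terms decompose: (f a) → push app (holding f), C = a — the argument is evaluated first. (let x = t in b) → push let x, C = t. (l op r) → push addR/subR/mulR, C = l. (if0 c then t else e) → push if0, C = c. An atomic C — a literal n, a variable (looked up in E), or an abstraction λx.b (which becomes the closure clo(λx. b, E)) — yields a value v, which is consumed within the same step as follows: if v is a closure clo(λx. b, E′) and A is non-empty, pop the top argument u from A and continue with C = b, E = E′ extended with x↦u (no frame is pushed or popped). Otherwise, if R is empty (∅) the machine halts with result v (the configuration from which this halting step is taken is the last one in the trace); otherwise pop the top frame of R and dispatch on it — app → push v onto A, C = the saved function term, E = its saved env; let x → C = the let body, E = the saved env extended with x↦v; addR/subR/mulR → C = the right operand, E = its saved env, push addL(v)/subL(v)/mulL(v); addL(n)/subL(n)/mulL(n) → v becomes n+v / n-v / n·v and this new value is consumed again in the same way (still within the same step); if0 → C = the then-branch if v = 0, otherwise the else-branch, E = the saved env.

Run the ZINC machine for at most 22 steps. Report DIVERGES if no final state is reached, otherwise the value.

t=0: ⟨C=(let v = (-1 * -2) in ((λz. -1) -2)); E=∅; A=∅; R=∅⟩
t=1: ⟨C=(-1 * -2); E=∅; A=∅; R=[let v]⟩
t=2: ⟨C=-1; E=∅; A=∅; R=[mulR :: let v]⟩
t=3: ⟨C=-2; E=∅; A=∅; R=[mulL(-1) :: let v]⟩
t=4: ⟨C=((λz. -1) -2); E={v↦2}; A=∅; R=∅⟩
t=5: ⟨C=-2; E={v↦2}; A=∅; R=[app]⟩
t=6: ⟨C=(λz. -1); E={v↦2}; A=[-2]; R=∅⟩
t=7: ⟨C=-1; E={z↦-2, v↦2}; A=∅; R=∅⟩
→ final value -1

Answer: -1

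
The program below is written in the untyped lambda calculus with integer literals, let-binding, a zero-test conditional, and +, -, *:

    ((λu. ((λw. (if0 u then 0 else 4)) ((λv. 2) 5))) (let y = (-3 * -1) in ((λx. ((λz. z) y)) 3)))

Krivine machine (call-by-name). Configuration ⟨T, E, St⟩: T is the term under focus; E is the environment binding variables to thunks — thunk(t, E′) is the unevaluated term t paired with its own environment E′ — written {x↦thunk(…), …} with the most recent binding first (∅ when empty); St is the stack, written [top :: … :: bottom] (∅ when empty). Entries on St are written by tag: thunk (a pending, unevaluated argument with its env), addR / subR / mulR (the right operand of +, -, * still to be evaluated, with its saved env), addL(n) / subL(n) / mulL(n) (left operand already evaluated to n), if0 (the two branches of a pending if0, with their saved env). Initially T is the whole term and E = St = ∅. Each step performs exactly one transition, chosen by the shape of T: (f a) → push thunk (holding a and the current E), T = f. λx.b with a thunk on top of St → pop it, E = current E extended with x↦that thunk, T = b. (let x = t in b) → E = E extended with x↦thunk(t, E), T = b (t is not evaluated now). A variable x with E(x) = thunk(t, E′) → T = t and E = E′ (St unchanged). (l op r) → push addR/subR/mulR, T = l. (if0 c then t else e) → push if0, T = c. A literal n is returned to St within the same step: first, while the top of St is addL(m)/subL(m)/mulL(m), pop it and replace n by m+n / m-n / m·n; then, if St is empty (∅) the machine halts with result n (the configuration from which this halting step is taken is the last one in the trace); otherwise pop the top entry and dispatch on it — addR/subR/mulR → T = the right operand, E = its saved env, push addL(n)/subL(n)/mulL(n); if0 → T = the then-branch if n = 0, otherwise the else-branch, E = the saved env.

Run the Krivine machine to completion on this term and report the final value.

Answer: 4

Machine steps:
t=0: [T=((λu. ((λw. (if0 u then 0 else 4)) ((λv. 2) 5))) (let y = (-3 * -1) in ((λx. ((λz. z) y)) 3))) | E=∅ | St=∅]
t=1: [T=(λu. ((λw. (if0 u then 0 else 4)) ((λv. 2) 5))) | E=∅ | St=[thunk]]
t=2: [T=((λw. (if0 u then 0 else 4)) ((λv. 2) 5)) | E={u↦thunk((let y = (-3 * -1) in ((λx. ((λz. z) y)) 3)), ∅)} | St=∅]
t=3: [T=(λw. (if0 u then 0 else 4)) | E={u↦thunk((let y = (-3 * -1) in ((λx. ((λz. z) y)) 3)), ∅)} | St=[thunk]]
t=4: [T=(if0 u then 0 else 4) | E={w↦thunk(((λv. 2) 5), {u↦thunk((let y = (-3 * -1) in ((λx. ((λz. z) y)) 3)), ∅)}), u↦thunk((let y = (-3 * -1) in ((λx. ((λz. z) y)) 3)), ∅)} | St=∅]
t=5: [T=u | E={w↦thunk(((λv. 2) 5), {u↦thunk((let y = (-3 * -1) in ((λx. ((λz. z) y)) 3)), ∅)}), u↦thunk((let y = (-3 * -1) in ((λx. ((λz. z) y)) 3)), ∅)} | St=[if0]]
t=6: [T=(let y = (-3 * -1) in ((λx. ((λz. z) y)) 3)) | E=∅ | St=[if0]]
t=7: [T=((λx. ((λz. z) y)) 3) | E={y↦thunk((-3 * -1), ∅)} | St=[if0]]
t=8: [T=(λx. ((λz. z) y)) | E={y↦thunk((-3 * -1), ∅)} | St=[thunk :: if0]]
t=9: [T=((λz. z) y) | E={x↦thunk(3, {y↦thunk((-3 * -1), ∅)}), y↦thunk((-3 * -1), ∅)} | St=[if0]]
t=10: [T=(λz. z) | E={x↦thunk(3, {y↦thunk((-3 * -1), ∅)}), y↦thunk((-3 * -1), ∅)} | St=[thunk :: if0]]
t=11: [T=z | E={z↦thunk(y, {x↦thunk(3, {y↦thunk((-3 * -1), ∅)}), y↦thunk((-3 * -1), ∅)}), x↦thunk(3, {y↦thunk((-3 * -1), ∅)}), y↦thunk((-3 * -1), ∅)} | St=[if0]]
t=12: [T=y | E={x↦thunk(3, {y↦thunk((-3 * -1), ∅)}), y↦thunk((-3 * -1), ∅)} | St=[if0]]
t=13: [T=(-3 * -1) | E=∅ | St=[if0]]
t=14: [T=-3 | E=∅ | St=[mulR :: if0]]
t=15: [T=-1 | E=∅ | St=[mulL(-3) :: if0]]
t=16: [T=4 | E={w↦thunk(((λv. 2) 5), {u↦thunk((let y = (-3 * -1) in ((λx. ((λz. z) y)) 3)), ∅)}), u↦thunk((let y = (-3 * -1) in ((λx. ((λz. z) y)) 3)), ∅)} | St=∅]
→ final value 4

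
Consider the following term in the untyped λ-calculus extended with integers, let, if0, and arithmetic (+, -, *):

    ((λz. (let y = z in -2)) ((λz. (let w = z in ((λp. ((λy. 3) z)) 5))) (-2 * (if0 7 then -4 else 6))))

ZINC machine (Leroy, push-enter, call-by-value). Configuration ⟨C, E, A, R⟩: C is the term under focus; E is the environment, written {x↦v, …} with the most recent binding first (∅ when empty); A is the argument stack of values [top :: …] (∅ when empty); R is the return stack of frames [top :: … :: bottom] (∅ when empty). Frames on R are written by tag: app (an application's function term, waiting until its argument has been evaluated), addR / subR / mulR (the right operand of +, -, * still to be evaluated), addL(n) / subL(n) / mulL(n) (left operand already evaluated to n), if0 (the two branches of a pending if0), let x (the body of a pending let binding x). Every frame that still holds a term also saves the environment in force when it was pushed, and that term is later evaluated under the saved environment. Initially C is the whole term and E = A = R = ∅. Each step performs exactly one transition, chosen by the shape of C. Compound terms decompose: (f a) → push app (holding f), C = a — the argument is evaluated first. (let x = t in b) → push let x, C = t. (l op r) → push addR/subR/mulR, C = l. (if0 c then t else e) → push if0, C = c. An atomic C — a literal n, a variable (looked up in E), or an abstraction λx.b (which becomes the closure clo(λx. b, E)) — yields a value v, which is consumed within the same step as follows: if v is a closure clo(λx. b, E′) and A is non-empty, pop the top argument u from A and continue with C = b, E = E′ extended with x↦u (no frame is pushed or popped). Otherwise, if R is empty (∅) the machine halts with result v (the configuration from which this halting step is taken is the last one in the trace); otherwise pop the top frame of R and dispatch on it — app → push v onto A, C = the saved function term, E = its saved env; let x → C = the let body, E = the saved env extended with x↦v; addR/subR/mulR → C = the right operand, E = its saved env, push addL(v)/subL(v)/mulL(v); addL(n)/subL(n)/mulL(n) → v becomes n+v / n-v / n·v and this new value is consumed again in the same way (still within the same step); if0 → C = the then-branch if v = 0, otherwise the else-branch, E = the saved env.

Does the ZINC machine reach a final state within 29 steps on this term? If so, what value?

t=0: [C=((λz. (let y = z in -2)) ((λz. (let w = z in ((λp. ((λy. 3) z)) 5))) (-2 * (if0 7 then -4 else 6)))) | E=∅ | A=∅ | R=∅]
t=1: [C=((λz. (let w = z in ((λp. ((λy. 3) z)) 5))) (-2 * (if0 7 then -4 else 6))) | E=∅ | A=∅ | R=[app]]
t=2: [C=(-2 * (if0 7 then -4 else 6)) | E=∅ | A=∅ | R=[app :: app]]
t=3: [C=-2 | E=∅ | A=∅ | R=[mulR :: app :: app]]
t=4: [C=(if0 7 then -4 else 6) | E=∅ | A=∅ | R=[mulL(-2) :: app :: app]]
t=5: [C=7 | E=∅ | A=∅ | R=[if0 :: mulL(-2) :: app :: app]]
t=6: [C=6 | E=∅ | A=∅ | R=[mulL(-2) :: app :: app]]
t=7: [C=(λz. (let w = z in ((λp. ((λy. 3) z)) 5))) | E=∅ | A=[-12] | R=[app]]
t=8: [C=(let w = z in ((λp. ((λy. 3) z)) 5)) | E={z↦-12} | A=∅ | R=[app]]
t=9: [C=z | E={z↦-12} | A=∅ | R=[let w :: app]]
t=10: [C=((λp. ((λy. 3) z)) 5) | E={w↦-12, z↦-12} | A=∅ | R=[app]]
t=11: [C=5 | E={w↦-12, z↦-12} | A=∅ | R=[app :: app]]
t=12: [C=(λp. ((λy. 3) z)) | E={w↦-12, z↦-12} | A=[5] | R=[app]]
t=13: [C=((λy. 3) z) | E={p↦5, w↦-12, z↦-12} | A=∅ | R=[app]]
t=14: [C=z | E={p↦5, w↦-12, z↦-12} | A=∅ | R=[app :: app]]
t=15: [C=(λy. 3) | E={p↦5, w↦-12, z↦-12} | A=[-12] | R=[app]]
t=16: [C=3 | E={y↦-12, p↦5, w↦-12, z↦-12} | A=∅ | R=[app]]
t=17: [C=(λz. (let y = z in -2)) | E=∅ | A=[3] | R=∅]
t=18: [C=(let y = z in -2) | E={z↦3} | A=∅ | R=∅]
t=19: [C=z | E={z↦3} | A=∅ | R=[let y]]
t=20: [C=-2 | E={y↦3, z↦3} | A=∅ | R=∅]
→ final value -2

Answer: -2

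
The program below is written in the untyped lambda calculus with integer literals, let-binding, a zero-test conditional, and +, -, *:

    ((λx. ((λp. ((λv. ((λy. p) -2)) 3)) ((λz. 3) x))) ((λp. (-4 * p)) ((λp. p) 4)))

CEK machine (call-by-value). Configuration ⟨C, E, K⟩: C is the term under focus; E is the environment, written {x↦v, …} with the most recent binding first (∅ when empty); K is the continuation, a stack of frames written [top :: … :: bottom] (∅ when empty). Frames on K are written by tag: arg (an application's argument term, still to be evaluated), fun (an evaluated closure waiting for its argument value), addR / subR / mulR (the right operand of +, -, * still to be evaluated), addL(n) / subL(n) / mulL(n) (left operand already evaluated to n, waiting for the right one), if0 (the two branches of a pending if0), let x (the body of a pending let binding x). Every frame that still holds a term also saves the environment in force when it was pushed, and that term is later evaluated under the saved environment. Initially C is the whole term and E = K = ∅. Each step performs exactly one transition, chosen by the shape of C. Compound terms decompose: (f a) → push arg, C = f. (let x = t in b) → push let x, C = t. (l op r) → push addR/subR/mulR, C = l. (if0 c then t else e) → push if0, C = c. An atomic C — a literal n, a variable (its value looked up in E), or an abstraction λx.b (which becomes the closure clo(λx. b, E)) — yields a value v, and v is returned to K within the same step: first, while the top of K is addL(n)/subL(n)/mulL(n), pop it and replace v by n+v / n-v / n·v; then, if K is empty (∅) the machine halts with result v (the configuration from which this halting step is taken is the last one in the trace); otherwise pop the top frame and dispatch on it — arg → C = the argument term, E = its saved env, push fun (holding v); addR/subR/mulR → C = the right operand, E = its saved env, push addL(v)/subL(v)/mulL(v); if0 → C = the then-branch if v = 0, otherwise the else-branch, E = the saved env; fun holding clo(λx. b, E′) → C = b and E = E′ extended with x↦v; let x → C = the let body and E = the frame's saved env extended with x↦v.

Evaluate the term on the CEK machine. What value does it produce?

[0] <C=((λx. ((λp. ((λv. ((λy. p) -2)) 3)) ((λz. 3) x))) ((λp. (-4 * p)) ((λp. p) 4))), E=∅, K=∅>
[1] <C=(λx. ((λp. ((λv. ((λy. p) -2)) 3)) ((λz. 3) x))), E=∅, K=[arg]>
[2] <C=((λp. (-4 * p)) ((λp. p) 4)), E=∅, K=[fun]>
[3] <C=(λp. (-4 * p)), E=∅, K=[arg :: fun]>
[4] <C=((λp. p) 4), E=∅, K=[fun :: fun]>
[5] <C=(λp. p), E=∅, K=[arg :: fun :: fun]>
[6] <C=4, E=∅, K=[fun :: fun :: fun]>
[7] <C=p, E={p↦4}, K=[fun :: fun]>
[8] <C=(-4 * p), E={p↦4}, K=[fun]>
[9] <C=-4, E={p↦4}, K=[mulR :: fun]>
[10] <C=p, E={p↦4}, K=[mulL(-4) :: fun]>
[11] <C=((λp. ((λv. ((λy. p) -2)) 3)) ((λz. 3) x)), E={x↦-16}, K=∅>
[12] <C=(λp. ((λv. ((λy. p) -2)) 3)), E={x↦-16}, K=[arg]>
[13] <C=((λz. 3) x), E={x↦-16}, K=[fun]>
[14] <C=(λz. 3), E={x↦-16}, K=[arg :: fun]>
[15] <C=x, E={x↦-16}, K=[fun :: fun]>
[16] <C=3, E={z↦-16, x↦-16}, K=[fun]>
[17] <C=((λv. ((λy. p) -2)) 3), E={p↦3, x↦-16}, K=∅>
[18] <C=(λv. ((λy. p) -2)), E={p↦3, x↦-16}, K=[arg]>
[19] <C=3, E={p↦3, x↦-16}, K=[fun]>
[20] <C=((λy. p) -2), E={v↦3, p↦3, x↦-16}, K=∅>
[21] <C=(λy. p), E={v↦3, p↦3, x↦-16}, K=[arg]>
[22] <C=-2, E={v↦3, p↦3, x↦-16}, K=[fun]>
[23] <C=p, E={y↦-2, v↦3, p↦3, x↦-16}, K=∅>
→ final value 3

Answer: 3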